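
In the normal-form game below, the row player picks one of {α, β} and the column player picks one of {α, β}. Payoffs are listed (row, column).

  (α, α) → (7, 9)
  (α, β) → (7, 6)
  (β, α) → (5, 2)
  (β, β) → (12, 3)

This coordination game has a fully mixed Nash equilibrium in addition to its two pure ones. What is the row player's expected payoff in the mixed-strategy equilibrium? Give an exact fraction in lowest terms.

The column player mixes with probability q on α, chosen so the row player is indifferent: 7q + 7(1−q) = 5q + 12(1−q) gives q = 5/7.
The row player's expected payoff (from either row, since indifferent) is 7·5/7 + 7·2/7 = 7.

7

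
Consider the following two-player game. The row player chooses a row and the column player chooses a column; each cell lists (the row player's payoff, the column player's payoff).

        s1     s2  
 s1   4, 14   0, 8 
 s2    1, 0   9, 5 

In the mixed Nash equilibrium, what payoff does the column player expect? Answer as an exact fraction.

70/11

The row player mixes with probability p on s1, chosen so the column player is indifferent: 14p + 0(1−p) = 8p + 5(1−p) gives p = 5/11.
The column player's expected payoff is 14·5/11 + 0·6/11 = 70/11.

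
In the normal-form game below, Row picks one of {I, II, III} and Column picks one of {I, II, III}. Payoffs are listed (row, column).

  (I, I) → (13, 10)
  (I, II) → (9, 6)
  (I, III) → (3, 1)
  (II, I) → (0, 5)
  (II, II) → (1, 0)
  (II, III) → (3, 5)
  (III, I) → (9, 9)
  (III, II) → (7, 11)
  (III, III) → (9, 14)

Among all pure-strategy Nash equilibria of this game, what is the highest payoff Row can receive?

Both I is a pure NE (Row: 13 ≥ 9; Column: 10 ≥ 6). Row gets 13.
Both III is a pure NE (Row: 9 ≥ 3; Column: 14 ≥ 11). Row gets 9.
Every other cell has a profitable deviation for at least one player. Highest of {13, 9} is 13.

13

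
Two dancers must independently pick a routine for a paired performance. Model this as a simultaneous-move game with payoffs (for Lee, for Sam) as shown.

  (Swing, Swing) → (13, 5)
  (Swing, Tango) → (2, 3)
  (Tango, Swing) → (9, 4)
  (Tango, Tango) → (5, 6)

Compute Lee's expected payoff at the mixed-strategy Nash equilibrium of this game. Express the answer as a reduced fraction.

47/7

Sam mixes with probability q on Swing, chosen so Lee is indifferent: 13q + 2(1−q) = 9q + 5(1−q) gives q = 3/7.
Lee's expected payoff (from either row, since indifferent) is 13·3/7 + 2·4/7 = 47/7.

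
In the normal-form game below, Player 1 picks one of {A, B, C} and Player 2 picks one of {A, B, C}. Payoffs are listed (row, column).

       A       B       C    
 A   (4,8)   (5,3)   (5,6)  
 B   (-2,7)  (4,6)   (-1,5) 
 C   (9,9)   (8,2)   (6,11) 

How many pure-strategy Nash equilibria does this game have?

1

Both C: Player 1 gets 6 (best alternative 5); Player 2 gets 11 (best alternative 9). Neither deviates — NE.
Both B is not a NE: Player 1 would switch to C (8 > 4).
No other cell survives both best-response checks, so there is 1 pure NE.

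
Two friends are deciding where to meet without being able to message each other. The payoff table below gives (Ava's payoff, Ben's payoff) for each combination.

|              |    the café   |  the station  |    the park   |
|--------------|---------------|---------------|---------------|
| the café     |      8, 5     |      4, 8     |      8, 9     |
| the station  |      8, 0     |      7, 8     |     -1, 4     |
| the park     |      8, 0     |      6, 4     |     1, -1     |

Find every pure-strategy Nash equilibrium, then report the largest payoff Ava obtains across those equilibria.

8

(the café, the park) is a pure NE (Ava: 8 ≥ 1; Ben: 9 ≥ 8). Ava gets 8.
Both the station is a pure NE (Ava: 7 ≥ 6; Ben: 8 ≥ 4). Ava gets 7.
Every other cell has a profitable deviation for at least one player. Highest of {8, 7} is 8.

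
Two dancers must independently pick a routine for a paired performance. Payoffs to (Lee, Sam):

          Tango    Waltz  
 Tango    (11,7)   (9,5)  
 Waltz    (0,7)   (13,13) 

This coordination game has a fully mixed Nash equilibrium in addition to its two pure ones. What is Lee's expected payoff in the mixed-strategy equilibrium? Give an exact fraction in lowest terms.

Sam mixes with probability q on Tango, chosen so Lee is indifferent: 11q + 9(1−q) = 0q + 13(1−q) gives q = 4/15.
Lee's expected payoff (from either row, since indifferent) is 11·4/15 + 9·11/15 = 143/15.

143/15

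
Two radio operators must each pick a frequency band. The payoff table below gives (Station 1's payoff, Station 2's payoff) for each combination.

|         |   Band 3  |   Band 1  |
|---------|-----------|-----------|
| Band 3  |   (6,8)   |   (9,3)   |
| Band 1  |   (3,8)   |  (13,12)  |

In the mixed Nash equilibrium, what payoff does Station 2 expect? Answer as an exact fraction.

8

Station 1 mixes with probability p on Band 3, chosen so Station 2 is indifferent: 8p + 8(1−p) = 3p + 12(1−p) gives p = 4/9.
Station 2's expected payoff is 8·4/9 + 8·5/9 = 8.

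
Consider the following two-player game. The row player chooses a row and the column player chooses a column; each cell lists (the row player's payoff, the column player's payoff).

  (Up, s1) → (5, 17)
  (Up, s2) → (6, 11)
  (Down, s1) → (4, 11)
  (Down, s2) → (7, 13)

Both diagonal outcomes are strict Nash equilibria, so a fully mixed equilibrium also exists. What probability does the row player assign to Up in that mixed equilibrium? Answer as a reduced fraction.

The row player's mix p on Up must make the column player indifferent between s1 and s2.
The column player's payoff from s1: 17p + 11(1−p). From s2: 11p + 13(1−p).
Set equal: 6p = 2(1−p) → p = 2/8 = 1/4.

1/4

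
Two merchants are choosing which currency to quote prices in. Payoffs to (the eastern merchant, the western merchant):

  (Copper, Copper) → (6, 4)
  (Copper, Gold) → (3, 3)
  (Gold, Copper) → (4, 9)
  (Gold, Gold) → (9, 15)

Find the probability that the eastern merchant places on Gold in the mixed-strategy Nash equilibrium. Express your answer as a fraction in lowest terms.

The eastern merchant's mix p on Copper must make the western merchant indifferent between Copper and Gold.
The western merchant's payoff from Copper: 4p + 9(1−p). From Gold: 3p + 15(1−p).
Set equal: 1p = 6(1−p) → p = 6/7.
Probability on Gold is 1 − 6/7 = 1/7.

1/7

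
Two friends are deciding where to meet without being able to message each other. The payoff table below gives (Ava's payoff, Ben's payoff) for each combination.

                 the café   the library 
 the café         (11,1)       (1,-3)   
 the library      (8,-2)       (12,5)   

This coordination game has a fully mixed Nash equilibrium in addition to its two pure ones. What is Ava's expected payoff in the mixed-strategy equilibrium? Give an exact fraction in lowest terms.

62/7

Ben mixes with probability q on the café, chosen so Ava is indifferent: 11q + 1(1−q) = 8q + 12(1−q) gives q = 11/14.
Ava's expected payoff (from either row, since indifferent) is 11·11/14 + 1·3/14 = 62/7.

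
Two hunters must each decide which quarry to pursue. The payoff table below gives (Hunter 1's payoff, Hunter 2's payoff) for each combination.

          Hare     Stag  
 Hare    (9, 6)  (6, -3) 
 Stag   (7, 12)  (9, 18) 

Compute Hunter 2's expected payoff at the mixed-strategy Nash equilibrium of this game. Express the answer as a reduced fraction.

Hunter 1 mixes with probability p on Hare, chosen so Hunter 2 is indifferent: 6p + 12(1−p) = (-3)p + 18(1−p) gives p = 2/5.
Hunter 2's expected payoff is 6·2/5 + 12·3/5 = 48/5.

48/5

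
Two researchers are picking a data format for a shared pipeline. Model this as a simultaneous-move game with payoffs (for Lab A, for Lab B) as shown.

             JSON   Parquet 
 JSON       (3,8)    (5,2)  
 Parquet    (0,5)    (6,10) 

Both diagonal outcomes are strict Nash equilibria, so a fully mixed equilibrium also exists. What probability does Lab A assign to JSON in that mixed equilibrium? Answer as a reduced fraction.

5/11

Lab A's mix p on JSON must make Lab B indifferent between JSON and Parquet.
Lab B's payoff from JSON: 8p + 5(1−p). From Parquet: 2p + 10(1−p).
Set equal: 6p = 5(1−p) → p = 5/11.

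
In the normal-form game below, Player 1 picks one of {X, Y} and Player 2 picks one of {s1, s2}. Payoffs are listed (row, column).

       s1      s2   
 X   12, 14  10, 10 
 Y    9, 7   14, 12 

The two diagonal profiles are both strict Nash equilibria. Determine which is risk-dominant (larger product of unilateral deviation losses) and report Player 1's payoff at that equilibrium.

At (X, s1): Player 1 loses 12 − 9 = 3 by deviating; Player 2 loses 14 − 10 = 4. Product = 3·4 = 12.
At (Y, s2): Player 1 loses 14 − 10 = 4 by deviating; Player 2 loses 12 − 7 = 5. Product = 4·5 = 20.
20 > 12, so (Y, s2) is risk-dominant. Player 1's payoff there is 14.

14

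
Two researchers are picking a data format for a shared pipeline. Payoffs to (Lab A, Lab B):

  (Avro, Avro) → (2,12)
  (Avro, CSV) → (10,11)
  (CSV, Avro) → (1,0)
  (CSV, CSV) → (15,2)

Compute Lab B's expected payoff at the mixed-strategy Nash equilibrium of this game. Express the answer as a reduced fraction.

8

Lab A mixes with probability p on Avro, chosen so Lab B is indifferent: 12p + 0(1−p) = 11p + 2(1−p) gives p = 2/3.
Lab B's expected payoff is 12·2/3 + 0·1/3 = 8.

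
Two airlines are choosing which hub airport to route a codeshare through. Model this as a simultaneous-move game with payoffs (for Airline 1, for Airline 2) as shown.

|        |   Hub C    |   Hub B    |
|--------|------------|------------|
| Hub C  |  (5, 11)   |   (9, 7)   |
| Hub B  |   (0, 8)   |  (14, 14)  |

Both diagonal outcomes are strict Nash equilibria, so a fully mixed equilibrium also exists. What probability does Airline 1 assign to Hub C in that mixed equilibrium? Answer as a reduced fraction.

3/5

Airline 1's mix p on Hub C must make Airline 2 indifferent between Hub C and Hub B.
Airline 2's payoff from Hub C: 11p + 8(1−p). From Hub B: 7p + 14(1−p).
Set equal: 4p = 6(1−p) → p = 6/10 = 3/5.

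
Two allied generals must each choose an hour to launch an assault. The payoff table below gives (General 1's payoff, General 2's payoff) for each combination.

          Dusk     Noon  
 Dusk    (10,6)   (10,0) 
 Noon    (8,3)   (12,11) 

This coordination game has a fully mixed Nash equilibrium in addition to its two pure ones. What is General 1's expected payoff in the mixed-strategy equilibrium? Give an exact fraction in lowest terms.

10

General 2 mixes with probability q on Dusk, chosen so General 1 is indifferent: 10q + 10(1−q) = 8q + 12(1−q) gives q = 1/2.
General 1's expected payoff (from either row, since indifferent) is 10·1/2 + 10·1/2 = 10.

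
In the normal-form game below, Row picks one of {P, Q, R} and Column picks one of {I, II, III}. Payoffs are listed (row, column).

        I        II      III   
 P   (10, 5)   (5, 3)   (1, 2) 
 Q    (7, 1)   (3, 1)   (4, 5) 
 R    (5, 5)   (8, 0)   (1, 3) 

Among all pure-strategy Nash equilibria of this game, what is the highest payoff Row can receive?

(P, I) is a pure NE (Row: 10 ≥ 7; Column: 5 ≥ 3). Row gets 10.
(Q, III) is a pure NE (Row: 4 ≥ 1; Column: 5 ≥ 1). Row gets 4.
Every other cell has a profitable deviation for at least one player. Highest of {10, 4} is 10.

10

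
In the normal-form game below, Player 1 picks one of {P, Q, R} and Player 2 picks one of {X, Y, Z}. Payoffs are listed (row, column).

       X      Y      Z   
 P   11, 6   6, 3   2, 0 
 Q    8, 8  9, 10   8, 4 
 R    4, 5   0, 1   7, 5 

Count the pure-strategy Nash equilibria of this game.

(P, X): Player 1 gets 11 (best alternative 8); Player 2 gets 6 (best alternative 3). Neither deviates — NE.
(Q, Y): Player 1 gets 9 (best alternative 6); Player 2 gets 10 (best alternative 8). Neither deviates — NE.
(R, Z) is not a NE: Player 1 would switch to Q (8 > 7).
No other cell survives both best-response checks, so there are 2 pure NE.

2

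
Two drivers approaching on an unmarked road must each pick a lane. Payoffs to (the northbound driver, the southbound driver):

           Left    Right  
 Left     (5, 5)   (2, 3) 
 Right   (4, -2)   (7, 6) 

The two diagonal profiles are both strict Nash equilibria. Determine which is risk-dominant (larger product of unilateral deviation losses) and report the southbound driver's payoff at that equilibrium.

6

At both Left: the northbound driver loses 5 − 4 = 1 by deviating; the southbound driver loses 5 − 3 = 2. Product = 1·2 = 2.
At both Right: the northbound driver loses 7 − 2 = 5 by deviating; the southbound driver loses 6 − (-2) = 8. Product = 5·8 = 40.
40 > 2, so both Right is risk-dominant. The southbound driver's payoff there is 6.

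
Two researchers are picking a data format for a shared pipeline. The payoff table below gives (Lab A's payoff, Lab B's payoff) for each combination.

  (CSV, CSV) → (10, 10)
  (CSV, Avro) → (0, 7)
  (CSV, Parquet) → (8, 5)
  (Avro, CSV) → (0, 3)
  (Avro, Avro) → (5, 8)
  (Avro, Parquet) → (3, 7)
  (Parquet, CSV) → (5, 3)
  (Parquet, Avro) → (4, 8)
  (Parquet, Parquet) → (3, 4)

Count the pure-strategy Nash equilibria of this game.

2

Both CSV: Lab A gets 10 (best alternative 5); Lab B gets 10 (best alternative 7). Neither deviates — NE.
Both Avro: Lab A gets 5 (best alternative 4); Lab B gets 8 (best alternative 7). Neither deviates — NE.
Both Parquet is not a NE: Lab A would switch to CSV (8 > 3).
No other cell survives both best-response checks, so there are 2 pure NE.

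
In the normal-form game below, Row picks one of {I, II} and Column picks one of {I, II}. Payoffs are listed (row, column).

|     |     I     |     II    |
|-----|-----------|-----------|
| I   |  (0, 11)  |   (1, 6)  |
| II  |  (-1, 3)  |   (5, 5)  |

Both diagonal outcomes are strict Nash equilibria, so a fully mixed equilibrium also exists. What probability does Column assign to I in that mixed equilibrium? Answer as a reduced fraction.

Column's mix q on I must make Row indifferent between I and II.
Row's payoff from I: 0q + 1(1−q). From II: (-1)q + 5(1−q).
Set equal: 1q = 4(1−q) → q = 4/5.

4/5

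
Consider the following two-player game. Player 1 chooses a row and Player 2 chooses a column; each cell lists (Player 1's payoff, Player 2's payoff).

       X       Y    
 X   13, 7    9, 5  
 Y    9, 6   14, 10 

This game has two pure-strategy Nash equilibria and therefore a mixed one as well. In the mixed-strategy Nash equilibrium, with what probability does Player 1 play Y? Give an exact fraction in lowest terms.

Player 1's mix p on X must make Player 2 indifferent between X and Y.
Player 2's payoff from X: 7p + 6(1−p). From Y: 5p + 10(1−p).
Set equal: 2p = 4(1−p) → p = 4/6 = 2/3.
Probability on Y is 1 − 2/3 = 1/3.

1/3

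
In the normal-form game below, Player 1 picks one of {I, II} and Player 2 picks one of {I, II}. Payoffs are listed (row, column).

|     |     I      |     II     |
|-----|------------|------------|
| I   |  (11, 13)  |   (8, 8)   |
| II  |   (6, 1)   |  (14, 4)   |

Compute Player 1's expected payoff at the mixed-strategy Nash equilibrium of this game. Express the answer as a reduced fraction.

106/11

Player 2 mixes with probability q on I, chosen so Player 1 is indifferent: 11q + 8(1−q) = 6q + 14(1−q) gives q = 6/11.
Player 1's expected payoff (from either row, since indifferent) is 11·6/11 + 8·5/11 = 106/11.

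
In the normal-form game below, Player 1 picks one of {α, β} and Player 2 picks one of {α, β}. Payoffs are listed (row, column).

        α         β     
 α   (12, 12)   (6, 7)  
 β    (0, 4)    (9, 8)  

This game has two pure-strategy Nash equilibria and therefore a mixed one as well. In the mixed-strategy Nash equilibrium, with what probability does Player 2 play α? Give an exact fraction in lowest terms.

1/5

Player 2's mix q on α must make Player 1 indifferent between α and β.
Player 1's payoff from α: 12q + 6(1−q). From β: 0q + 9(1−q).
Set equal: 12q = 3(1−q) → q = 3/15 = 1/5.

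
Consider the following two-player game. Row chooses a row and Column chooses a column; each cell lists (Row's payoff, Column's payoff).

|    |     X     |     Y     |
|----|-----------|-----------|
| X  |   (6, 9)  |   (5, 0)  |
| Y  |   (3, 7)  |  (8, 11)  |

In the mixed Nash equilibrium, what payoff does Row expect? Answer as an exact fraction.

Column mixes with probability q on X, chosen so Row is indifferent: 6q + 5(1−q) = 3q + 8(1−q) gives q = 1/2.
Row's expected payoff (from either row, since indifferent) is 6·1/2 + 5·1/2 = 11/2.

11/2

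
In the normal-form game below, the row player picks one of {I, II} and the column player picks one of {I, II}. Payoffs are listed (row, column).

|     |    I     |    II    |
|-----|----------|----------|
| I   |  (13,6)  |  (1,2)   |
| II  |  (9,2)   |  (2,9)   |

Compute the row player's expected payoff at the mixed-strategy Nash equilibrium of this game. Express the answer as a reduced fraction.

The column player mixes with probability q on I, chosen so the row player is indifferent: 13q + 1(1−q) = 9q + 2(1−q) gives q = 1/5.
The row player's expected payoff (from either row, since indifferent) is 13·1/5 + 1·4/5 = 17/5.

17/5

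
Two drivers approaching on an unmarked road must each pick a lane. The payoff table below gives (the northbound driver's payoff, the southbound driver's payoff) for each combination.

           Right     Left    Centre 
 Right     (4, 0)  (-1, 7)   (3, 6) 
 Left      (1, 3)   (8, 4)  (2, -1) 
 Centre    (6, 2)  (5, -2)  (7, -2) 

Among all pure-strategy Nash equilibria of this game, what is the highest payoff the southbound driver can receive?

Both Left is a pure NE (the northbound driver: 8 ≥ 5; the southbound driver: 4 ≥ 3). The southbound driver gets 4.
(Centre, Right) is a pure NE (the northbound driver: 6 ≥ 4; the southbound driver: 2 ≥ -2). The southbound driver gets 2.
Every other cell has a profitable deviation for at least one player. Highest of {4, 2} is 4.

4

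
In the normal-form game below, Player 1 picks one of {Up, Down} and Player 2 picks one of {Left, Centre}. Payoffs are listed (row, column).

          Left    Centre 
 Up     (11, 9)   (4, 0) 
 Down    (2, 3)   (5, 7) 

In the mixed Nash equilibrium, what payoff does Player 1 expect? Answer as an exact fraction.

47/10

Player 2 mixes with probability q on Left, chosen so Player 1 is indifferent: 11q + 4(1−q) = 2q + 5(1−q) gives q = 1/10.
Player 1's expected payoff (from either row, since indifferent) is 11·1/10 + 4·9/10 = 47/10.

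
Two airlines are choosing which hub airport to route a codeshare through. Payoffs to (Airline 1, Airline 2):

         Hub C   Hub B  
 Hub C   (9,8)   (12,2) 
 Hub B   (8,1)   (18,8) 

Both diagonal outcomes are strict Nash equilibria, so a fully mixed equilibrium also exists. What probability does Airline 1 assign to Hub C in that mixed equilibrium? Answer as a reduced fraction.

Airline 1's mix p on Hub C must make Airline 2 indifferent between Hub C and Hub B.
Airline 2's payoff from Hub C: 8p + 1(1−p). From Hub B: 2p + 8(1−p).
Set equal: 6p = 7(1−p) → p = 7/13.

7/13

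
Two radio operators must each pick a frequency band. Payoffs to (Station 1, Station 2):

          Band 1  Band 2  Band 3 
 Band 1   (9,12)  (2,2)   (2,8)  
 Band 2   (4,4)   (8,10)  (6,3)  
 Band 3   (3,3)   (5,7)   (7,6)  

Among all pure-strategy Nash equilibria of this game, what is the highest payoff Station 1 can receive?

Both Band 1 is a pure NE (Station 1: 9 ≥ 4; Station 2: 12 ≥ 8). Station 1 gets 9.
Both Band 2 is a pure NE (Station 1: 8 ≥ 5; Station 2: 10 ≥ 4). Station 1 gets 8.
Every other cell has a profitable deviation for at least one player. Highest of {9, 8} is 9.

9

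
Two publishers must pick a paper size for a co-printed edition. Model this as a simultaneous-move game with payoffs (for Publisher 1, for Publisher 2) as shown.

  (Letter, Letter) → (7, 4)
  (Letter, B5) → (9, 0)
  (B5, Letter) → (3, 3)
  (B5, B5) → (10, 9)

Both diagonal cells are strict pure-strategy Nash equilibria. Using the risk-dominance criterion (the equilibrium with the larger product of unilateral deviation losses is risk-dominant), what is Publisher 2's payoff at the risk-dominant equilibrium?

At both Letter: Publisher 1 loses 7 − 3 = 4 by deviating; Publisher 2 loses 4 − 0 = 4. Product = 4·4 = 16.
At both B5: Publisher 1 loses 10 − 9 = 1 by deviating; Publisher 2 loses 9 − 3 = 6. Product = 1·6 = 6.
16 > 6, so both Letter is risk-dominant. Publisher 2's payoff there is 4.

4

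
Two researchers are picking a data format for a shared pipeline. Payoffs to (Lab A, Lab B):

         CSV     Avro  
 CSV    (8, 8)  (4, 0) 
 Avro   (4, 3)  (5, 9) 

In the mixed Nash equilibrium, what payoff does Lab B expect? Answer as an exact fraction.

36/7

Lab A mixes with probability p on CSV, chosen so Lab B is indifferent: 8p + 3(1−p) = 0p + 9(1−p) gives p = 3/7.
Lab B's expected payoff is 8·3/7 + 3·4/7 = 36/7.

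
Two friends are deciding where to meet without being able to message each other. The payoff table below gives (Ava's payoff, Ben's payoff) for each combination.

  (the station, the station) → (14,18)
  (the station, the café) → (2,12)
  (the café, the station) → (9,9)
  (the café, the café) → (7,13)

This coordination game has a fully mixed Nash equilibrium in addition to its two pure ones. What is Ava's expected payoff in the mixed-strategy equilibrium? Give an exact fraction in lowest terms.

8

Ben mixes with probability q on the station, chosen so Ava is indifferent: 14q + 2(1−q) = 9q + 7(1−q) gives q = 1/2.
Ava's expected payoff (from either row, since indifferent) is 14·1/2 + 2·1/2 = 8.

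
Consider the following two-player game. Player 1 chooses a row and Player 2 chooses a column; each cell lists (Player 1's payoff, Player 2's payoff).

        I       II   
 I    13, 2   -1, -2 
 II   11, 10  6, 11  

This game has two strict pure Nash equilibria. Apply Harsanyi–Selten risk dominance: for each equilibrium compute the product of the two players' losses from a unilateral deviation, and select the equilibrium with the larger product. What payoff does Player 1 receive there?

At both I: Player 1 loses 13 − 11 = 2 by deviating; Player 2 loses 2 − (-2) = 4. Product = 2·4 = 8.
At both II: Player 1 loses 6 − (-1) = 7 by deviating; Player 2 loses 11 − 10 = 1. Product = 7·1 = 7.
8 > 7, so both I is risk-dominant. Player 1's payoff there is 13.

13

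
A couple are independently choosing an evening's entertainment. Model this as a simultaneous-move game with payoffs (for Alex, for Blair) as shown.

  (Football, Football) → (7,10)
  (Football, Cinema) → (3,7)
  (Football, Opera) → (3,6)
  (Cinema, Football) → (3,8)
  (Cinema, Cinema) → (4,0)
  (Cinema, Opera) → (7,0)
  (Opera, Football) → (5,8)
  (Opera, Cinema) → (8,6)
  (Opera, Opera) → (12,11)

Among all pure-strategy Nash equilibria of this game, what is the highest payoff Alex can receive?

12

Both Football is a pure NE (Alex: 7 ≥ 5; Blair: 10 ≥ 7). Alex gets 7.
Both Opera is a pure NE (Alex: 12 ≥ 7; Blair: 11 ≥ 8). Alex gets 12.
Every other cell has a profitable deviation for at least one player. Highest of {7, 12} is 12.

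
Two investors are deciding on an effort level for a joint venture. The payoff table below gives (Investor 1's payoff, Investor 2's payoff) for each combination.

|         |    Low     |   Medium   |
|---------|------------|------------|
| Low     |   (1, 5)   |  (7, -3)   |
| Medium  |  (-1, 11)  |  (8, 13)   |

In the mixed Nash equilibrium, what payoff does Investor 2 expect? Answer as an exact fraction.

Investor 1 mixes with probability p on Low, chosen so Investor 2 is indifferent: 5p + 11(1−p) = (-3)p + 13(1−p) gives p = 1/5.
Investor 2's expected payoff is 5·1/5 + 11·4/5 = 49/5.

49/5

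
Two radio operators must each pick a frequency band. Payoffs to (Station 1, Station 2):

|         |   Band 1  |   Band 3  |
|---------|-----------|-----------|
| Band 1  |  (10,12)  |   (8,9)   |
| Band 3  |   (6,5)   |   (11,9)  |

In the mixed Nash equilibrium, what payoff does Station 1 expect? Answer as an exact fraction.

62/7

Station 2 mixes with probability q on Band 1, chosen so Station 1 is indifferent: 10q + 8(1−q) = 6q + 11(1−q) gives q = 3/7.
Station 1's expected payoff (from either row, since indifferent) is 10·3/7 + 8·4/7 = 62/7.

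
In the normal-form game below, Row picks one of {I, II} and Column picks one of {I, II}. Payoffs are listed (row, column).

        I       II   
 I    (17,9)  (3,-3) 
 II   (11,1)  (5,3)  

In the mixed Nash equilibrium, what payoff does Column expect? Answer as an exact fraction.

Row mixes with probability p on I, chosen so Column is indifferent: 9p + 1(1−p) = (-3)p + 3(1−p) gives p = 1/7.
Column's expected payoff is 9·1/7 + 1·6/7 = 15/7.

15/7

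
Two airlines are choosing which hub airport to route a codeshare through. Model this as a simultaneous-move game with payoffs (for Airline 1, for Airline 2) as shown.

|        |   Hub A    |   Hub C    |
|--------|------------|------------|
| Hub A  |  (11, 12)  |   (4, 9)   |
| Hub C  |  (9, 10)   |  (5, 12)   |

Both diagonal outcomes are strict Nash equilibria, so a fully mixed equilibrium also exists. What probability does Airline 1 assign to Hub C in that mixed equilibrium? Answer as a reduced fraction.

3/5

Airline 1's mix p on Hub A must make Airline 2 indifferent between Hub A and Hub C.
Airline 2's payoff from Hub A: 12p + 10(1−p). From Hub C: 9p + 12(1−p).
Set equal: 3p = 2(1−p) → p = 2/5.
Probability on Hub C is 1 − 2/5 = 3/5.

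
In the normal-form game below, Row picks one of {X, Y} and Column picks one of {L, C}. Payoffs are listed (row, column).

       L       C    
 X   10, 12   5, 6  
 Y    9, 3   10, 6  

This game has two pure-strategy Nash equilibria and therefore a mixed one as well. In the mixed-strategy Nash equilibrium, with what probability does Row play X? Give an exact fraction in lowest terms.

Row's mix p on X must make Column indifferent between L and C.
Column's payoff from L: 12p + 3(1−p). From C: 6p + 6(1−p).
Set equal: 6p = 3(1−p) → p = 3/9 = 1/3.

1/3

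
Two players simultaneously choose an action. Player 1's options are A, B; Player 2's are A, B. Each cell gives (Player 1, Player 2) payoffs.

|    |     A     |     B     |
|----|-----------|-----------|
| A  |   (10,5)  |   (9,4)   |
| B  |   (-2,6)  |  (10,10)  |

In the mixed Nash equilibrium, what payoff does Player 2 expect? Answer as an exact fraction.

26/5

Player 1 mixes with probability p on A, chosen so Player 2 is indifferent: 5p + 6(1−p) = 4p + 10(1−p) gives p = 4/5.
Player 2's expected payoff is 5·4/5 + 6·1/5 = 26/5.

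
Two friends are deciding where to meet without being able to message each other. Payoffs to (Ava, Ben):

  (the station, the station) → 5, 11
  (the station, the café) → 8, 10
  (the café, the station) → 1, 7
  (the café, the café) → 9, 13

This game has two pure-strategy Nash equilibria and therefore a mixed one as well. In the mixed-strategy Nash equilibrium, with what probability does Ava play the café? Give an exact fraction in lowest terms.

Ava's mix p on the station must make Ben indifferent between the station and the café.
Ben's payoff from the station: 11p + 7(1−p). From the café: 10p + 13(1−p).
Set equal: 1p = 6(1−p) → p = 6/7.
Probability on the café is 1 − 6/7 = 1/7.

1/7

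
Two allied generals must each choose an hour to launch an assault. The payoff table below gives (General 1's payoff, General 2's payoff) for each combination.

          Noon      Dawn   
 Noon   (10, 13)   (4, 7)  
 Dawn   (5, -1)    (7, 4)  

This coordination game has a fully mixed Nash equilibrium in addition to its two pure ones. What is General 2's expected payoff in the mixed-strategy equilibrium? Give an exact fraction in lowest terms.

59/11

General 1 mixes with probability p on Noon, chosen so General 2 is indifferent: 13p + (-1)(1−p) = 7p + 4(1−p) gives p = 5/11.
General 2's expected payoff is 13·5/11 + (-1)·6/11 = 59/11.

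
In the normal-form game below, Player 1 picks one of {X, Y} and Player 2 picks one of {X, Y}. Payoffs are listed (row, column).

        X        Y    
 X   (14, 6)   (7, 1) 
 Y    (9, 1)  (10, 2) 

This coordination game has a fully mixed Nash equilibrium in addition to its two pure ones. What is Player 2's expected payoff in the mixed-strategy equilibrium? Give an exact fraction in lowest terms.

Player 1 mixes with probability p on X, chosen so Player 2 is indifferent: 6p + 1(1−p) = 1p + 2(1−p) gives p = 1/6.
Player 2's expected payoff is 6·1/6 + 1·5/6 = 11/6.

11/6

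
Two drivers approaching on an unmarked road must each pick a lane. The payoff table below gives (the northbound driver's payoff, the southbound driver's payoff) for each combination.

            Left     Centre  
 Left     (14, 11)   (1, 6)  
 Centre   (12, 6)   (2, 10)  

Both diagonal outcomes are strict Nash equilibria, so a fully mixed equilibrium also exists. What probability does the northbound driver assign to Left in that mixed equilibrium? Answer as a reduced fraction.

The northbound driver's mix p on Left must make the southbound driver indifferent between Left and Centre.
The southbound driver's payoff from Left: 11p + 6(1−p). From Centre: 6p + 10(1−p).
Set equal: 5p = 4(1−p) → p = 4/9.

4/9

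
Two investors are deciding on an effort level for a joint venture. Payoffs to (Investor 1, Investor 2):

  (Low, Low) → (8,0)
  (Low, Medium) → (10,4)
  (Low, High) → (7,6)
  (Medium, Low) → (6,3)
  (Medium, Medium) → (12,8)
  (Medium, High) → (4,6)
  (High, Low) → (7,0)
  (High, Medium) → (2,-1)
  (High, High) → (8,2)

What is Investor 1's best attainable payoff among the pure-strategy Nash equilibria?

Both Medium is a pure NE (Investor 1: 12 ≥ 10; Investor 2: 8 ≥ 6). Investor 1 gets 12.
Both High is a pure NE (Investor 1: 8 ≥ 7; Investor 2: 2 ≥ 0). Investor 1 gets 8.
Every other cell has a profitable deviation for at least one player. Highest of {12, 8} is 12.

12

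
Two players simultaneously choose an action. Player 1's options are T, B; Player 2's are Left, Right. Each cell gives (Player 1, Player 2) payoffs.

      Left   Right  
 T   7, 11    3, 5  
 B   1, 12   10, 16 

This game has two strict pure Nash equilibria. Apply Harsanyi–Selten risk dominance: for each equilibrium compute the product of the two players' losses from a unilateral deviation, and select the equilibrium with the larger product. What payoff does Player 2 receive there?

At (T, Left): Player 1 loses 7 − 1 = 6 by deviating; Player 2 loses 11 − 5 = 6. Product = 6·6 = 36.
At (B, Right): Player 1 loses 10 − 3 = 7 by deviating; Player 2 loses 16 − 12 = 4. Product = 7·4 = 28.
36 > 28, so (T, Left) is risk-dominant. Player 2's payoff there is 11.

11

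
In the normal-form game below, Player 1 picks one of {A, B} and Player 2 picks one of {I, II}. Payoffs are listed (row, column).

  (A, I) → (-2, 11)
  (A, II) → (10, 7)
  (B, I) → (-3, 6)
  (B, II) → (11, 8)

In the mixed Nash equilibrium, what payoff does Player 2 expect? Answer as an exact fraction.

Player 1 mixes with probability p on A, chosen so Player 2 is indifferent: 11p + 6(1−p) = 7p + 8(1−p) gives p = 1/3.
Player 2's expected payoff is 11·1/3 + 6·2/3 = 23/3.

23/3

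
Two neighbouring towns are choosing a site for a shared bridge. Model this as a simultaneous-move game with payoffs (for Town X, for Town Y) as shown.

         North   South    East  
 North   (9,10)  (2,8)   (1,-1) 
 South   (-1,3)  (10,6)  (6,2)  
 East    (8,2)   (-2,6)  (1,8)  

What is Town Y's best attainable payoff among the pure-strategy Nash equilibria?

10

Both North is a pure NE (Town X: 9 ≥ 8; Town Y: 10 ≥ 8). Town Y gets 10.
Both South is a pure NE (Town X: 10 ≥ 2; Town Y: 6 ≥ 3). Town Y gets 6.
Every other cell has a profitable deviation for at least one player. Highest of {10, 6} is 10.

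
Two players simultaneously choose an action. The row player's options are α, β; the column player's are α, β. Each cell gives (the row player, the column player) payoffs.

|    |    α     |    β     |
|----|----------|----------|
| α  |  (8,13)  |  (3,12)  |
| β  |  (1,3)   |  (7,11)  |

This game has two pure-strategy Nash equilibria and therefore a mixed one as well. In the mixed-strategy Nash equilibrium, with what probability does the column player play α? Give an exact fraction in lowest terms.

4/11

The column player's mix q on α must make the row player indifferent between α and β.
The row player's payoff from α: 8q + 3(1−q). From β: 1q + 7(1−q).
Set equal: 7q = 4(1−q) → q = 4/11.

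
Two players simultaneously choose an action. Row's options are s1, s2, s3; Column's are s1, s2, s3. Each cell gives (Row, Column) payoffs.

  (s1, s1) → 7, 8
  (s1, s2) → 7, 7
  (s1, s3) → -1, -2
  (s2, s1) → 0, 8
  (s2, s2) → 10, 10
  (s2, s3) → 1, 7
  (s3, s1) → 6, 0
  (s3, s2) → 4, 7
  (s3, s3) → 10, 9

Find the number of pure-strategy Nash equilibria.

Both s1: Row gets 7 (best alternative 6); Column gets 8 (best alternative 7). Neither deviates — NE.
Both s2: Row gets 10 (best alternative 7); Column gets 10 (best alternative 8). Neither deviates — NE.
Both s3: Row gets 10 (best alternative 1); Column gets 9 (best alternative 7). Neither deviates — NE.
(s1, s2) is not a NE: Row would switch to s2 (10 > 7).
No other cell survives both best-response checks, so there are 3 pure NE.

3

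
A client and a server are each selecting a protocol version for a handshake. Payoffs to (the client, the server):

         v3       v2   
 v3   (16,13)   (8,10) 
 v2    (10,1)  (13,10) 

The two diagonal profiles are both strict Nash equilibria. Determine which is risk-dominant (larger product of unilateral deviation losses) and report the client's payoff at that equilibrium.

13

At both v3: the client loses 16 − 10 = 6 by deviating; the server loses 13 − 10 = 3. Product = 6·3 = 18.
At both v2: the client loses 13 − 8 = 5 by deviating; the server loses 10 − 1 = 9. Product = 5·9 = 45.
45 > 18, so both v2 is risk-dominant. The client's payoff there is 13.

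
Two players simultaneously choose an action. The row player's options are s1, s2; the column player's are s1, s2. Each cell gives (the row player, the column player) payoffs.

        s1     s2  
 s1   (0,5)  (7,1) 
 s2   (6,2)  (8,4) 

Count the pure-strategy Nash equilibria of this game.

Both s2: the row player gets 8 (best alternative 7); the column player gets 4 (best alternative 2). Neither deviates — NE.
Both s1 is not a NE: the row player would switch to s2 (6 > 0).
No other cell survives both best-response checks, so there is 1 pure NE.

1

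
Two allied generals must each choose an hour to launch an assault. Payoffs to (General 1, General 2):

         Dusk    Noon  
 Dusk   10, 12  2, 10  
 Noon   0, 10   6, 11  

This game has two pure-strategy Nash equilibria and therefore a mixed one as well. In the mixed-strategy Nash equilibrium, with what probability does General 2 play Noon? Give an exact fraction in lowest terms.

General 2's mix q on Dusk must make General 1 indifferent between Dusk and Noon.
General 1's payoff from Dusk: 10q + 2(1−q). From Noon: 0q + 6(1−q).
Set equal: 10q = 4(1−q) → q = 4/14 = 2/7.
Probability on Noon is 1 − 2/7 = 5/7.

5/7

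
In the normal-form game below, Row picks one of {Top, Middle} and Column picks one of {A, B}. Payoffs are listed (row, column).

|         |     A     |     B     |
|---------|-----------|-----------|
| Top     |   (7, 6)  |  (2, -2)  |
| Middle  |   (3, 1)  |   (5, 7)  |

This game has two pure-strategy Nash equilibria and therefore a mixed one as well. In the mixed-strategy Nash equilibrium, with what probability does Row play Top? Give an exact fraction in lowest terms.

3/7

Row's mix p on Top must make Column indifferent between A and B.
Column's payoff from A: 6p + 1(1−p). From B: (-2)p + 7(1−p).
Set equal: 8p = 6(1−p) → p = 6/14 = 3/7.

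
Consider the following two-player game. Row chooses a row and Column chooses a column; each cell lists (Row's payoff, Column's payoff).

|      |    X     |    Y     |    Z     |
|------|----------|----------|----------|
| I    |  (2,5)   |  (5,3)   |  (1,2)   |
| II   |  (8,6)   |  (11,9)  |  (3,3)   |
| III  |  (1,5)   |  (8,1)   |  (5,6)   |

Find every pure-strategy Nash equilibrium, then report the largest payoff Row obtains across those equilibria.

(II, Y) is a pure NE (Row: 11 ≥ 8; Column: 9 ≥ 6). Row gets 11.
(III, Z) is a pure NE (Row: 5 ≥ 3; Column: 6 ≥ 5). Row gets 5.
Every other cell has a profitable deviation for at least one player. Highest of {11, 5} is 11.

11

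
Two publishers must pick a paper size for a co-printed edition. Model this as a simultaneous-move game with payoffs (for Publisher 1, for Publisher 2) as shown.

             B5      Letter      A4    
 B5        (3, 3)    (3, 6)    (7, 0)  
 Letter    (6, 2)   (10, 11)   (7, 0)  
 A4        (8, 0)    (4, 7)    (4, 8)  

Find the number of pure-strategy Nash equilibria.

1

Both Letter: Publisher 1 gets 10 (best alternative 4); Publisher 2 gets 11 (best alternative 2). Neither deviates — NE.
Both A4 is not a NE: Publisher 1 would switch to B5 (7 > 4).
No other cell survives both best-response checks, so there is 1 pure NE.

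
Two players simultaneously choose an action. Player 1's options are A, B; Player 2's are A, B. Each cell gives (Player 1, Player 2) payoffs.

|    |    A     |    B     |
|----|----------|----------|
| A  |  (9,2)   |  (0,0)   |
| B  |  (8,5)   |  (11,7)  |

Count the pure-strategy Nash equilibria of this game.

2

Both A: Player 1 gets 9 (best alternative 8); Player 2 gets 2 (best alternative 0). Neither deviates — NE.
Both B: Player 1 gets 11 (best alternative 0); Player 2 gets 7 (best alternative 5). Neither deviates — NE.
(A, B) is not a NE: Player 1 would switch to B (11 > 0).
No other cell survives both best-response checks, so there are 2 pure NE.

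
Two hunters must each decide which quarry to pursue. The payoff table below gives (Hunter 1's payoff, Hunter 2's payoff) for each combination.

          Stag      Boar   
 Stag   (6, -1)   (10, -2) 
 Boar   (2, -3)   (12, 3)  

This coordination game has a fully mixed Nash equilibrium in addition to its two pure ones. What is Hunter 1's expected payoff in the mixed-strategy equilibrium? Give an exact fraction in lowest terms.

26/3

Hunter 2 mixes with probability q on Stag, chosen so Hunter 1 is indifferent: 6q + 10(1−q) = 2q + 12(1−q) gives q = 1/3.
Hunter 1's expected payoff (from either row, since indifferent) is 6·1/3 + 10·2/3 = 26/3.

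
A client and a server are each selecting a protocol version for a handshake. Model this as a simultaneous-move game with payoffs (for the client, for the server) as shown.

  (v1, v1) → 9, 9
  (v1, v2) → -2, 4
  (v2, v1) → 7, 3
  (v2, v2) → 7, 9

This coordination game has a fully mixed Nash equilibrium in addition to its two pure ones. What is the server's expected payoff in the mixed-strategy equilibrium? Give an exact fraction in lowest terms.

69/11

The client mixes with probability p on v1, chosen so the server is indifferent: 9p + 3(1−p) = 4p + 9(1−p) gives p = 6/11.
The server's expected payoff is 9·6/11 + 3·5/11 = 69/11.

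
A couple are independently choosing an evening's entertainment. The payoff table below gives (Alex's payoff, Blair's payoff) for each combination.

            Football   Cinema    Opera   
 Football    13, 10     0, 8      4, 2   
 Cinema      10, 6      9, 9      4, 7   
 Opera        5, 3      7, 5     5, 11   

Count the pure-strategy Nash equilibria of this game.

Both Football: Alex gets 13 (best alternative 10); Blair gets 10 (best alternative 8). Neither deviates — NE.
Both Cinema: Alex gets 9 (best alternative 7); Blair gets 9 (best alternative 7). Neither deviates — NE.
Both Opera: Alex gets 5 (best alternative 4); Blair gets 11 (best alternative 5). Neither deviates — NE.
(Football, Opera) is not a NE: Alex would switch to Opera (5 > 4).
No other cell survives both best-response checks, so there are 3 pure NE.

3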